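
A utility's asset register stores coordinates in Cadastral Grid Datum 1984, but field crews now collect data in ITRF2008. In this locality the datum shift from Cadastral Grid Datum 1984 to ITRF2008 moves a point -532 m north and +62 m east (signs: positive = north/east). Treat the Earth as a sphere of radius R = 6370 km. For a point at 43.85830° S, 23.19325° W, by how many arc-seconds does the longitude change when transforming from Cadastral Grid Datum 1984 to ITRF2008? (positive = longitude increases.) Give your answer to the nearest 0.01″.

At latitude -43.85830°, cos φ = 0.721056.
One radian of longitude at latitude φ spans R cos φ, so Δλ = ΔE / (R cos φ) = 62.0 / (6370000 × 0.721056) = 1.3498e-05 rad = 2.784″.

Δλ = 2.78″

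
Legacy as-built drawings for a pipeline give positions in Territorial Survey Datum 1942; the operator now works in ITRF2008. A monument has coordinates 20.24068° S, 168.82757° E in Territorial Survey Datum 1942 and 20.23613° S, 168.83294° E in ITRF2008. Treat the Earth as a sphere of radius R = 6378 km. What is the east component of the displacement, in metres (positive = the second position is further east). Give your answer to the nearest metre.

ΔE = 561 m

Δφ = -20.23613° − -20.24068° = +0.00455°; Δλ = 168.83294° − 168.82757° = +0.00537°.
1° along a meridian = πR/180 = 111317 m.
ΔN = Δφ × 111317 = 506.5 m; ΔE = Δλ × 111317 × cos(-20.24068°) = +0.00537 × 111317 × 0.938248 = 560.9 m.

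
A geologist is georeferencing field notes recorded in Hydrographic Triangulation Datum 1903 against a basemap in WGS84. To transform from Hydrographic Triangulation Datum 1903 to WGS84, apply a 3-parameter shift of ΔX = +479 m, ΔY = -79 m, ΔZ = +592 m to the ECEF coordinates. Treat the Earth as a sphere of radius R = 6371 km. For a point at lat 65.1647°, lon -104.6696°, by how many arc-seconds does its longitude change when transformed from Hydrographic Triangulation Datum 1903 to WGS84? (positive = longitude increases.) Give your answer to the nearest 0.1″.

sin φ = 0.907519, cos φ = 0.420011, sin λ = -0.967402, cos λ = -0.253245.
East component: ΔE = −sin λ·ΔX + cos λ·ΔY = −(-0.967402)(479) + (-0.253245)(-79) = 483.39 m.
1° of latitude spans πR/180 = 111195 m; at latitude φ, 1° of longitude spans that × cos φ = 46703.1 m, so Δλ = 483.39 / 46703.1 × 3600 = 37.261″.

Δλ = 37.3″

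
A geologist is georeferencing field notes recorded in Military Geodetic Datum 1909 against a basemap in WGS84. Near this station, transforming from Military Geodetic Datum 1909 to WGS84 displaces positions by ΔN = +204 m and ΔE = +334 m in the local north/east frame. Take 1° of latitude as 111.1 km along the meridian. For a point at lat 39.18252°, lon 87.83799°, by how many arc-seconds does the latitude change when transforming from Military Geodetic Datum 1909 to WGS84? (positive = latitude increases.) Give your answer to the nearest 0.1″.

Δφ = 6.6″

1° of latitude = 111.1 km, so Δφ = 204.0 / 111100 = 0.0018362° = 6.610″.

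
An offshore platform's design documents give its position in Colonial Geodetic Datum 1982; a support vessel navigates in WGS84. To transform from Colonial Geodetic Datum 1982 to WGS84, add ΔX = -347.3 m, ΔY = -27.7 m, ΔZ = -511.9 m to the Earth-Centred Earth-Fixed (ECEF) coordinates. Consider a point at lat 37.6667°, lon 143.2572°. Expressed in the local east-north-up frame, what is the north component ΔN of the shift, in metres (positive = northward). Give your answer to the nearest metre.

ΔN = -565 m

The local north axis is (−sin φ cos λ, −sin φ sin λ, cos φ), giving ΔN = -170.061 + 10.126 − 405.209 = -565.14 m.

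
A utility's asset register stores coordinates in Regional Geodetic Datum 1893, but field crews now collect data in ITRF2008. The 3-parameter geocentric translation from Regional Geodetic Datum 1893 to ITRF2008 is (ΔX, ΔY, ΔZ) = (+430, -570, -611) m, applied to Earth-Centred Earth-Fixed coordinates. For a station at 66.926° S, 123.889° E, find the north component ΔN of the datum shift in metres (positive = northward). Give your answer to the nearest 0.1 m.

The local north axis is (−sin φ cos λ, −sin φ sin λ, cos φ), giving ΔN = -220.581 − 435.314 − 239.463 = -895.36 m.

ΔN = -895.4 m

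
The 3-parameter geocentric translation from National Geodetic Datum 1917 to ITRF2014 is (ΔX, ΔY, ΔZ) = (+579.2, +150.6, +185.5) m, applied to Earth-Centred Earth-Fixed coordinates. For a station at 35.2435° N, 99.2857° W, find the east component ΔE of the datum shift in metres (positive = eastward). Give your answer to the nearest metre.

ΔE = 547 m

At φ = 35.2435°, λ = -99.2857°: sin φ = 0.577053, cos φ = 0.816707, sin λ = -0.986896, cos λ = -0.161358.
ΔE = −sin λ·ΔX + cos λ·ΔY = −(-0.986896)·(579.2) + (-0.161358)·(150.6) = 547.31 m.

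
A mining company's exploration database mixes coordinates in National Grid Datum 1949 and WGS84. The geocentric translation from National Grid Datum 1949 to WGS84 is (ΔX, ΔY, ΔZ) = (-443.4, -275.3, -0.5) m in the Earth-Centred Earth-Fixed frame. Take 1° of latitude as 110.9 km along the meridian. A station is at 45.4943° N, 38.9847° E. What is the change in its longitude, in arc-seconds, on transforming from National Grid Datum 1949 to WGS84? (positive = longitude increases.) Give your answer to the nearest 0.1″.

Δλ = 3.0″

sin φ = 0.713181, cos φ = 0.700980, sin λ = 0.629113, cos λ = 0.777314.
East component: ΔE = −sin λ·ΔX + cos λ·ΔY = −(0.629113)(-443.4) + (0.777314)(-275.3) = 64.95 m.
1° of latitude spans 110900 m; at latitude φ, 1° of longitude spans that × cos φ = 77738.7 m, so Δλ = 64.95 / 77738.7 × 3600 = 3.008″.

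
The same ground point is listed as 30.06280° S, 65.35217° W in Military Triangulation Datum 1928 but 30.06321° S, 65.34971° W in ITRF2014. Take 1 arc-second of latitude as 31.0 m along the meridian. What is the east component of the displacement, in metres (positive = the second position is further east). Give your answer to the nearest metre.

Δφ = -30.06321° − -30.06280° = -0.00041°; Δλ = -65.34971° − -65.35217° = +0.00246°.
1° of latitude = 3600 × 31.00 = 111600 m.
ΔN = Δφ × 111600 = -45.8 m; ΔE = Δλ × 111600 × cos(-30.06280°) = +0.00246 × 111600 × 0.865477 = 237.6 m.

ΔE = 238 m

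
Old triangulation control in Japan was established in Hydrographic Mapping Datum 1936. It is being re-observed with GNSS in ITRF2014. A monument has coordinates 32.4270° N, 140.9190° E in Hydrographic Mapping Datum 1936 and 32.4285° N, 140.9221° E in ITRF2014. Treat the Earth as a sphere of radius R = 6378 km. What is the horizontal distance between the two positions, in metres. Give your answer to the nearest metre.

Δφ = 32.4285° − 32.4270° = +0.0015°; Δλ = 140.9221° − 140.9190° = +0.0031°.
1° along a meridian = πR/180 = 111317 m.
ΔN = Δφ × 111317 = 167.0 m; ΔE = Δλ × 111317 × cos(32.4270°) = +0.0031 × 111317 × 0.844075 = 291.3 m.
Distance = √(ΔE² + ΔN²) = √(291.3² + 167.0²) = 335.7 m.

336 m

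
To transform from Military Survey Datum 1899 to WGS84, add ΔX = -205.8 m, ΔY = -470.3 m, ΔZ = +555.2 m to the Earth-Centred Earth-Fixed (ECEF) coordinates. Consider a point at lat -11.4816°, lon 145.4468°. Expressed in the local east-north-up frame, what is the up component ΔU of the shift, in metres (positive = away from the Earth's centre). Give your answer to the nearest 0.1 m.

The local up (radial) axis is (cos φ cos λ, cos φ sin λ, sin φ), giving ΔU = 166.105 − 261.403 − 110.514 = -205.81 m.

ΔU = -205.8 m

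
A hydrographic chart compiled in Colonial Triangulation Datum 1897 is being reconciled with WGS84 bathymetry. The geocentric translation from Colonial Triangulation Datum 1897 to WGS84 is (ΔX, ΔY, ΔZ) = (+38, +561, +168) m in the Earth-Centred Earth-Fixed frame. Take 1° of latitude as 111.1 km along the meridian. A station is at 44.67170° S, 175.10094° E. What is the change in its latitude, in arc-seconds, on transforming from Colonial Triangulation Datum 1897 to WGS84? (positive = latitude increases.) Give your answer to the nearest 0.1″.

Δφ = 4.1″

sin φ = -0.703044, cos φ = 0.711147, sin λ = 0.085401, cos λ = -0.996347.
North component: ΔN = −sin φ cos λ·ΔX − sin φ sin λ·ΔY + cos φ·ΔZ = −(-0.703044)(-0.996347)(38) − (-0.703044)(0.085401)(561) + (0.711147)(168) = 126.54 m.
1° of latitude spans 111100 m, so Δφ = 126.54 / 111100 × 3600 = 4.100″.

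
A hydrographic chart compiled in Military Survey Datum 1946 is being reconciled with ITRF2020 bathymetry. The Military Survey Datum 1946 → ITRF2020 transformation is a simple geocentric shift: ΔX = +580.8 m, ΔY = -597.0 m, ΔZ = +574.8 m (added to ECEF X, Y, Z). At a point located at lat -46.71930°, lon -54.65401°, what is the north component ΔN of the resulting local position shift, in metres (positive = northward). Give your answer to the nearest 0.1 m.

At φ = -46.71930°, λ = -54.65401°: sin φ = -0.728004, cos φ = 0.685573, sin λ = -0.815673, cos λ = 0.578513.
ΔN = −sin φ cos λ·ΔX − sin φ sin λ·ΔY + cos φ·ΔZ = −(-0.728004)(0.578513)(580.8) − (-0.728004)(-0.815673)(-597.0) + (0.685573)(574.8) = 993.18 m.

ΔN = 993.2 m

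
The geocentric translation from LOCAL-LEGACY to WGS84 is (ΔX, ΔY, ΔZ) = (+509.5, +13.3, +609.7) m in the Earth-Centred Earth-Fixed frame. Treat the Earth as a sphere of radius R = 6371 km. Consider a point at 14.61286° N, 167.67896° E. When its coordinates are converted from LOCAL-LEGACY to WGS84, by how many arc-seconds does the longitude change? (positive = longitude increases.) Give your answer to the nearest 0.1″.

sin φ = 0.252287, cos φ = 0.967653, sin λ = 0.213389, cos λ = -0.976967.
East component: ΔE = −sin λ·ΔX + cos λ·ΔY = −(0.213389)(509.5) + (-0.976967)(13.3) = -121.72 m.
1° of latitude spans πR/180 = 111195 m; at latitude φ, 1° of longitude spans that × cos φ = 107598.1 m, so Δλ = -121.72 / 107598.1 × 3600 = -4.072″.

Δλ = -4.1″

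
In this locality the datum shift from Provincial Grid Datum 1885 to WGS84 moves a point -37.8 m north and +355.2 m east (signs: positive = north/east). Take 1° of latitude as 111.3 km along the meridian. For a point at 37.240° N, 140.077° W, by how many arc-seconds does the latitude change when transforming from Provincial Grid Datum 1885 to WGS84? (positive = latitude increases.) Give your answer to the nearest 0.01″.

1° of latitude = 111.3 km, so Δφ = -37.8 / 111300 = -0.0003396° = -1.223″.

Δφ = -1.22″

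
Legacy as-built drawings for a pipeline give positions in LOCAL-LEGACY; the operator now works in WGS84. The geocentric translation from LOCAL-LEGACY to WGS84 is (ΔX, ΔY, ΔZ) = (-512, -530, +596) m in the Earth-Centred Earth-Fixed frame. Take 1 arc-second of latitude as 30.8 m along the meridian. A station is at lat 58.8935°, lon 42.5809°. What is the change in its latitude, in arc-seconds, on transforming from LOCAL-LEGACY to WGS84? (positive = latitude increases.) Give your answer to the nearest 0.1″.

Δφ = 30.4″

sin φ = 0.856208, cos φ = 0.516630, sin λ = 0.676631, cos λ = 0.736323.
North component: ΔN = −sin φ cos λ·ΔX − sin φ sin λ·ΔY + cos φ·ΔZ = −(0.856208)(0.736323)(-512) − (0.856208)(0.676631)(-530) + (0.516630)(596) = 937.75 m.
1° of latitude spans 3600 × 30.80 = 110880 m, so Δφ = 937.75 / 110880 × 3600 = 30.446″.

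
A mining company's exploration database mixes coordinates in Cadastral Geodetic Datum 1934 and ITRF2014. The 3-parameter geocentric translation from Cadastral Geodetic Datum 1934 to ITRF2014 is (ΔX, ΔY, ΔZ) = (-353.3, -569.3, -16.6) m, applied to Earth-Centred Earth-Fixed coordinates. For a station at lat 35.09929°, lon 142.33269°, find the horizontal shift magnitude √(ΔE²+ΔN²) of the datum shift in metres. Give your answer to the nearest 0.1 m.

667.0 m

At φ = 35.09929°, λ = 142.33269°: sin φ = 0.574995, cos φ = 0.818157, sin λ = 0.611076, cos λ = -0.791572.
ΔE = −sin λ·ΔX + cos λ·ΔY = −(0.611076)·(-353.3) + (-0.791572)·(-569.3) = 666.54 m.
ΔN = −sin φ cos λ·ΔX − sin φ sin λ·ΔY + cos φ·ΔZ = −(0.574995)(-0.791572)(-353.3) − (0.574995)(0.611076)(-569.3) + (0.818157)(-16.6) = 25.65 m.
Horizontal magnitude = √(ΔE² + ΔN²) = √(666.54² + 25.65²) = 667.03 m.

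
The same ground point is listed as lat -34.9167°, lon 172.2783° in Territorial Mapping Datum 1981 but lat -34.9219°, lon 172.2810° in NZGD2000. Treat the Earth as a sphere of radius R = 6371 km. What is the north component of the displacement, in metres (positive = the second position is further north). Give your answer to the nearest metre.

ΔN = -578 m

Δφ = -34.9219° − -34.9167° = -0.0052°; Δλ = 172.2810° − 172.2783° = +0.0027°.
1° along a meridian = πR/180 = 111195 m.
ΔN = Δφ × 111195 = -578.2 m; ΔE = Δλ × 111195 × cos(-34.9167°) = +0.0027 × 111195 × 0.819985 = 246.2 m.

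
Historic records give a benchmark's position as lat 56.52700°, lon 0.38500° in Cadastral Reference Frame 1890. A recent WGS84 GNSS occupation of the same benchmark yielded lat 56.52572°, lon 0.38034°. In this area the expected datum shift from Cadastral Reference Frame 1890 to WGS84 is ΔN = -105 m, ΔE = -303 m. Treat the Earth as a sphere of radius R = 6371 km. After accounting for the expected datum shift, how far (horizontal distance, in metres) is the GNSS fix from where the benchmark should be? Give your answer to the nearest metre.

41 m

Observed coordinate differences: Δφ = -0.00128°, Δλ = -0.00466°.
Converting to metres (1° lat = 111195 m, cos φ = 0.551544): observed ΔN = -142.3 m, observed ΔE = -285.8 m.
Subtracting the expected shift leaves a residual of -142.3 − (-105) = -37.3 m north and -285.8 − (-303) = 17.2 m east.
Residual distance = √((-37.3)² + 17.2²) = 41.1 m.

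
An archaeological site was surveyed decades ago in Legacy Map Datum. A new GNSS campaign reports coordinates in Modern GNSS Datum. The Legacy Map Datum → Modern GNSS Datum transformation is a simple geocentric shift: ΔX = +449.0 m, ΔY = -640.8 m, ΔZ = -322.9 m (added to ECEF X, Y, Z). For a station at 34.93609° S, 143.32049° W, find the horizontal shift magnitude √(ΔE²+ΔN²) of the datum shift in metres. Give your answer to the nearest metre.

822 m

At φ = -34.93609°, λ = -143.32049°: sin φ = -0.572662, cos φ = 0.819791, sin λ = -0.597338, cos λ = -0.801989.
ΔE = −sin λ·ΔX + cos λ·ΔY = −(-0.597338)·(449.0) + (-0.801989)·(-640.8) = 782.12 m.
ΔN = −sin φ cos λ·ΔX − sin φ sin λ·ΔY + cos φ·ΔZ = −(-0.572662)(-0.801989)(449.0) − (-0.572662)(-0.597338)(-640.8) + (0.819791)(-322.9) = -251.72 m.
Horizontal magnitude = √(ΔE² + ΔN²) = √(782.12² + (-251.72)²) = 821.63 m.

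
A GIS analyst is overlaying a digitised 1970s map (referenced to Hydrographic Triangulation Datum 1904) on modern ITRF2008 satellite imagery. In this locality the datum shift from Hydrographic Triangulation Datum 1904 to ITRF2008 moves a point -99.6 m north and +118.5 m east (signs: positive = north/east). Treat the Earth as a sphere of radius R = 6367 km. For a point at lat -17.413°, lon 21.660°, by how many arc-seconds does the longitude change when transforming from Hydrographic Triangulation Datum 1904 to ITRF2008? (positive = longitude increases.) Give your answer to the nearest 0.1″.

Δλ = 4.0″

At latitude -17.413°, cos φ = 0.954172.
One radian of longitude at latitude φ spans R cos φ, so Δλ = ΔE / (R cos φ) = 118.5 / (6367000 × 0.954172) = 1.9505e-05 rad = 4.023″.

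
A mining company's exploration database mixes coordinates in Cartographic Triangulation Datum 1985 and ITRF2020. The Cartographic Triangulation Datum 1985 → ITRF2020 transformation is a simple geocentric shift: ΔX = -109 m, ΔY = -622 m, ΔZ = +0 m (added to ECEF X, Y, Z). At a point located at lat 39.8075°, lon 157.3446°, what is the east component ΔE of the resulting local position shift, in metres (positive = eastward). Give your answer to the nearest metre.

ΔE = 616 m

The local east axis at (φ, λ) is (−sin λ, cos λ, 0), so ΔE = −sin(157.3446°)·(-109) + cos(157.3446°)·(-622) = 615.99 m.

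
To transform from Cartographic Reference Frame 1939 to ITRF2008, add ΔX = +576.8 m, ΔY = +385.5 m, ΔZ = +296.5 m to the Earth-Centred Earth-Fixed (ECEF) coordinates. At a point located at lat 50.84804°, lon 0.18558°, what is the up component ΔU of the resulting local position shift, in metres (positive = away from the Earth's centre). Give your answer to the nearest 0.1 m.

At φ = 50.84804°, λ = 0.18558°: sin φ = 0.775474, cos φ = 0.631379, sin λ = 0.003239, cos λ = 0.999995.
ΔU = cos φ cos λ·ΔX + cos φ sin λ·ΔY + sin φ·ΔZ = (0.631379)(0.999995)(576.8) + (0.631379)(0.003239)(385.5) + (0.775474)(296.5) = 594.89 m.

ΔU = 594.9 m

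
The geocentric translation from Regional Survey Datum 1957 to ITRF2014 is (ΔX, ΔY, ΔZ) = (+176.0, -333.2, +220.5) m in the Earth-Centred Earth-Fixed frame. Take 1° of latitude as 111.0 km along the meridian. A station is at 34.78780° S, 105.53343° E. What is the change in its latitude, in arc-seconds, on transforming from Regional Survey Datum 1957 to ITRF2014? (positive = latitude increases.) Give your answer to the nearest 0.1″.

Δφ = -0.9″

sin φ = -0.570539, cos φ = 0.821271, sin λ = 0.963474, cos λ = -0.267801.
North component: ΔN = −sin φ cos λ·ΔX − sin φ sin λ·ΔY + cos φ·ΔZ = −(-0.570539)(-0.267801)(176.0) − (-0.570539)(0.963474)(-333.2) + (0.821271)(220.5) = -28.96 m.
1° of latitude spans 111000 m, so Δφ = -28.96 / 111000 × 3600 = -0.939″.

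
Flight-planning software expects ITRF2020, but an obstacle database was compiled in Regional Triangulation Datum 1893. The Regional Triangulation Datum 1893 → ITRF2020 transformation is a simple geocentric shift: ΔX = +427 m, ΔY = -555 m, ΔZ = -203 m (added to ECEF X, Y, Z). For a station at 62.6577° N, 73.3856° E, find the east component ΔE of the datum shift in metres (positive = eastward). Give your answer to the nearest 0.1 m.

ΔE = -567.9 m

At φ = 62.6577°, λ = 73.3856°: sin φ = 0.888278, cos φ = 0.459305, sin λ = 0.958251, cos λ = 0.285929.
ΔE = −sin λ·ΔX + cos λ·ΔY = −(0.958251)·(427) + (0.285929)·(-555) = -567.86 m.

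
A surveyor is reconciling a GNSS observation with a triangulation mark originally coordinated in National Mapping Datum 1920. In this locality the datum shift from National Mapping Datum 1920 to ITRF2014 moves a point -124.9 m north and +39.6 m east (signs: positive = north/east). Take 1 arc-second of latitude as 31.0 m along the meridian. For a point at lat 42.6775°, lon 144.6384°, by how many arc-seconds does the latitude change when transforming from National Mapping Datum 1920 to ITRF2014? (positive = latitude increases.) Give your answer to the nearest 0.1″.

1″ of latitude = 31.00 m, so Δφ = -124.9 / 31.00 = -4.029″.

Δφ = -4.0″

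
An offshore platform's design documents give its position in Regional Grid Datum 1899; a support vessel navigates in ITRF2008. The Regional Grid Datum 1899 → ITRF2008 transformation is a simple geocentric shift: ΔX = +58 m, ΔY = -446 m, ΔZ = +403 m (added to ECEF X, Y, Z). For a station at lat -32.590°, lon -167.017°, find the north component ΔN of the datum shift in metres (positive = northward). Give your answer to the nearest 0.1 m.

ΔN = 363.1 m

At φ = -32.590°, λ = -167.017°: sin φ = -0.538624, cos φ = 0.842546, sin λ = -0.224662, cos λ = -0.974437.
ΔN = −sin φ cos λ·ΔX − sin φ sin λ·ΔY + cos φ·ΔZ = −(-0.538624)(-0.974437)(58) − (-0.538624)(-0.224662)(-446) + (0.842546)(403) = 363.07 m.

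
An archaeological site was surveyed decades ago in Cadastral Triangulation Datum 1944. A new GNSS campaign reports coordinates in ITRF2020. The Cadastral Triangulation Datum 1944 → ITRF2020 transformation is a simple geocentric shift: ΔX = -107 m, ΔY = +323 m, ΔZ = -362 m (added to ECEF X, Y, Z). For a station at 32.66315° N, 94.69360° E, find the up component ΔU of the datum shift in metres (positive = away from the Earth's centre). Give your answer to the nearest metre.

At φ = 32.66315°, λ = 94.69360°: sin φ = 0.539699, cos φ = 0.841858, sin λ = 0.996647, cos λ = -0.081827.
ΔU = cos φ cos λ·ΔX + cos φ sin λ·ΔY + sin φ·ΔZ = (0.841858)(-0.081827)(-107) + (0.841858)(0.996647)(323) + (0.539699)(-362) = 83.01 m.

ΔU = 83 m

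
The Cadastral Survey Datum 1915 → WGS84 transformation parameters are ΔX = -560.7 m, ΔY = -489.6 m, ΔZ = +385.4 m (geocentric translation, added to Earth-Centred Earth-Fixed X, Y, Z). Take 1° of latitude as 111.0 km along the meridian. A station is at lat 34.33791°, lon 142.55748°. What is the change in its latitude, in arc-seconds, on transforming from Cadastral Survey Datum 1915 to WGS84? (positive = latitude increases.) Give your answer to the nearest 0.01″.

Δφ = 7.62″

sin φ = 0.564073, cos φ = 0.825725, sin λ = 0.607965, cos λ = -0.793964.
North component: ΔN = −sin φ cos λ·ΔX − sin φ sin λ·ΔY + cos φ·ΔZ = −(0.564073)(-0.793964)(-560.7) − (0.564073)(0.607965)(-489.6) + (0.825725)(385.4) = 235.02 m.
1° of latitude spans 111000 m, so Δφ = 235.02 / 111000 × 3600 = 7.622″.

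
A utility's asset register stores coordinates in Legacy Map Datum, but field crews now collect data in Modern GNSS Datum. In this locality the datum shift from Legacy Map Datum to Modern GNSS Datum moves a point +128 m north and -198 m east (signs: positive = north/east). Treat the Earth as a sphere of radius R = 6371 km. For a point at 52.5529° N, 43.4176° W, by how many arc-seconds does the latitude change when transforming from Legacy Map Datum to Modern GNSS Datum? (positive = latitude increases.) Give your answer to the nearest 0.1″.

On a sphere of radius R, 1 rad of latitude = R, so Δφ = ΔN / R = 128.0 / 6371000 = 2.0091e-05 rad = 4.144″.

Δφ = 4.1″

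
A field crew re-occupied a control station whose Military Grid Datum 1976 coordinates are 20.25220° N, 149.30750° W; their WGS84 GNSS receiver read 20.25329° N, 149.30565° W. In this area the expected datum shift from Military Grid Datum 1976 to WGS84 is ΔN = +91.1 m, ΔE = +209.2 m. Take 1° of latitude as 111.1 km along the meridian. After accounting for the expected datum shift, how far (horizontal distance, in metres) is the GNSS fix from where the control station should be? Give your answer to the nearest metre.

Observed coordinate differences: Δφ = +0.00109°, Δλ = +0.00185°.
Converting to metres (1° lat = 111100 m, cos φ = 0.938178): observed ΔN = 121.1 m, observed ΔE = 192.8 m.
Subtracting the expected shift leaves a residual of 121.1 − (91.1) = 30.0 m north and 192.8 − (209.2) = -16.4 m east.
Residual distance = √(30.0² + (-16.4)²) = 34.2 m.

34 m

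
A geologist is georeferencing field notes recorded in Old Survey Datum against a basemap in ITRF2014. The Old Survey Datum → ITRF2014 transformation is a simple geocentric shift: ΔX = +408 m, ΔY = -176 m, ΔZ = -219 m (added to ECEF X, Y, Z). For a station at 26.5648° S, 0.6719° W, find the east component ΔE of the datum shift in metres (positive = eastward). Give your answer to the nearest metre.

ΔE = -171 m

At φ = -26.5648°, λ = -0.6719°: sin φ = -0.447210, cos φ = 0.894429, sin λ = -0.011727, cos λ = 0.999931.
ΔE = −sin λ·ΔX + cos λ·ΔY = −(-0.011727)·(408) + (0.999931)·(-176) = -171.20 m.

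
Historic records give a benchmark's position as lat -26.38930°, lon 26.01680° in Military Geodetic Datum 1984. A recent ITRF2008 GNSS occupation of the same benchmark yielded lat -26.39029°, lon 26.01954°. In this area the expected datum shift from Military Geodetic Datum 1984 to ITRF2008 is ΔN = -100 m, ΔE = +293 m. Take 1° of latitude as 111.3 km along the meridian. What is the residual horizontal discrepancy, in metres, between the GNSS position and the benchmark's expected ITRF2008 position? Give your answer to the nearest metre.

Observed coordinate differences: Δφ = -0.00099°, Δλ = +0.00274°.
Converting to metres (1° lat = 111300 m, cos φ = 0.895795): observed ΔN = -110.2 m, observed ΔE = 273.2 m.
Subtracting the expected shift leaves a residual of -110.2 − (-100) = -10.2 m north and 273.2 − (293) = -19.8 m east.
Residual distance = √((-10.2)² + (-19.8)²) = 22.3 m.

22 m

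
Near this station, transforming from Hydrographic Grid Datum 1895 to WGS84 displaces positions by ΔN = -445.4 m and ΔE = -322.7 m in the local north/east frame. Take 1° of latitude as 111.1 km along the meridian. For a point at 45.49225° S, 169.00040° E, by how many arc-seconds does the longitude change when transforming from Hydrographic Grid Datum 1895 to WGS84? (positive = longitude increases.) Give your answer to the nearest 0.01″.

At latitude -45.49225°, cos φ = 0.701006.
1° of longitude at this latitude = 111.1 × cos φ = 77.88 km, so Δλ = -322.7 / 77881.7 = -0.0041435° = -14.916″.

Δλ = -14.92″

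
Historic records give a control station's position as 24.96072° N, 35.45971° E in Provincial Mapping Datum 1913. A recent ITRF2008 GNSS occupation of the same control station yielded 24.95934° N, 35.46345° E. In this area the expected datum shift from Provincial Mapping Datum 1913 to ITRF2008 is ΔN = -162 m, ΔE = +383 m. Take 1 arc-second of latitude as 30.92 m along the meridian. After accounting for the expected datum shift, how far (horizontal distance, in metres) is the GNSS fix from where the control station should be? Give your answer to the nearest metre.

Observed coordinate differences: Δφ = -0.00138°, Δλ = +0.00374°.
Converting to metres (1° lat = 111312 m, cos φ = 0.906597): observed ΔN = -153.6 m, observed ΔE = 377.4 m.
Subtracting the expected shift leaves a residual of -153.6 − (-162) = 8.4 m north and 377.4 − (383) = -5.6 m east.
Residual distance = √(8.4² + (-5.6)²) = 10.1 m.

10 m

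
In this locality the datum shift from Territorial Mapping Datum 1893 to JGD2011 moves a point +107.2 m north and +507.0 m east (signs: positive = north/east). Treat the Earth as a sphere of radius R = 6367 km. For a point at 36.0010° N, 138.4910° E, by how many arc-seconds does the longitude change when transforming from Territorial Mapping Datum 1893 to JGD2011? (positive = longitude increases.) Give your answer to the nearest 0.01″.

Δλ = 20.30″

At latitude 36.0010°, cos φ = 0.809007.
One radian of longitude at latitude φ spans R cos φ, so Δλ = ΔE / (R cos φ) = 507.0 / (6367000 × 0.809007) = 9.8429e-05 rad = 20.302″.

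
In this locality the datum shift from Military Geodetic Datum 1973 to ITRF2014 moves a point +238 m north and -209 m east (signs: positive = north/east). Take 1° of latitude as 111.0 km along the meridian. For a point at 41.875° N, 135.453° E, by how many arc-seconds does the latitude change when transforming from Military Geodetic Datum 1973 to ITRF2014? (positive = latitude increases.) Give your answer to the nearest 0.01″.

Δφ = 7.72″

1° of latitude = 111.0 km, so Δφ = 238.0 / 111000 = 0.0021441° = 7.719″.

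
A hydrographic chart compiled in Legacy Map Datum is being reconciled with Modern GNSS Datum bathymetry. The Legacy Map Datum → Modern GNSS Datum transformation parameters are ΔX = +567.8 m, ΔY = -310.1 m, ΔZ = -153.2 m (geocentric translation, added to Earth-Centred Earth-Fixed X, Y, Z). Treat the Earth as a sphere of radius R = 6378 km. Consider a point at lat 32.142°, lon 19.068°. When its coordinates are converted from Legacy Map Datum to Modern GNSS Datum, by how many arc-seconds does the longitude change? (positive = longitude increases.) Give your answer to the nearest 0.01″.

Δλ = -18.28″

sin φ = 0.532019, cos φ = 0.846732, sin λ = 0.326690, cos λ = 0.945132.
East component: ΔE = −sin λ·ΔX + cos λ·ΔY = −(0.326690)(567.8) + (0.945132)(-310.1) = -478.58 m.
1° of latitude spans πR/180 = 111317 m; at latitude φ, 1° of longitude spans that × cos φ = 94255.8 m, so Δλ = -478.58 / 94255.8 × 3600 = -18.279″.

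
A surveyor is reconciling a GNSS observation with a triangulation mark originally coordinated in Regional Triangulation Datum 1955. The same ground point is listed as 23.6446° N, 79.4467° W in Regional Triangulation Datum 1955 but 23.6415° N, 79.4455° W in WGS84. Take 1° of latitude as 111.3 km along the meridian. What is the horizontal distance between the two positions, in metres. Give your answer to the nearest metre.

366 m

Δφ = 23.6415° − 23.6446° = -0.0031°; Δλ = -79.4455° − -79.4467° = +0.0012°.
ΔN = Δφ × 111300 = -345.0 m; ΔE = Δλ × 111300 × cos(23.6446°) = +0.0012 × 111300 × 0.916051 = 122.3 m.
Distance = √(ΔE² + ΔN²) = √(122.3² + (-345.0)²) = 366.1 m.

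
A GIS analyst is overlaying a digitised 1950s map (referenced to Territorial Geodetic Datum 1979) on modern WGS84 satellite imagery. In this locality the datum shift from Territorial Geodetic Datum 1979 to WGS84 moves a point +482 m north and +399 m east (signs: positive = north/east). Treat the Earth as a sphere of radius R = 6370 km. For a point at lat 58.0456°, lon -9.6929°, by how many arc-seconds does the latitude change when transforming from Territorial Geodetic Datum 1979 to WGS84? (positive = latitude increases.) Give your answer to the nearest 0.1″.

Δφ = 15.6″

On a sphere of radius R, 1 rad of latitude = R, so Δφ = ΔN / R = 482.0 / 6370000 = 7.5667e-05 rad = 15.607″.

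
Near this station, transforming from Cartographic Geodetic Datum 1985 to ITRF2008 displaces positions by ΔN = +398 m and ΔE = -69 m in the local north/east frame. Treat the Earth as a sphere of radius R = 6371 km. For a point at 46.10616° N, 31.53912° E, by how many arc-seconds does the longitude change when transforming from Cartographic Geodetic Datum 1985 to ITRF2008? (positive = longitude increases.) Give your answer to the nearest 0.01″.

Δλ = -3.22″

At latitude 46.10616°, cos φ = 0.693324.
One radian of longitude at latitude φ spans R cos φ, so Δλ = ΔE / (R cos φ) = -69.0 / (6371000 × 0.693324) = -1.5621e-05 rad = -3.222″.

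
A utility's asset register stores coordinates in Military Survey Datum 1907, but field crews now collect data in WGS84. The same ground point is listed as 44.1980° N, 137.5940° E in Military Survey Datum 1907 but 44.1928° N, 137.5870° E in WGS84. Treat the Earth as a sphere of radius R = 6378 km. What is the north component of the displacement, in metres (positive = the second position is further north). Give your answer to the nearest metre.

ΔN = -579 m

Δφ = 44.1928° − 44.1980° = -0.0052°; Δλ = 137.5870° − 137.5940° = -0.0070°.
1° along a meridian = πR/180 = 111317 m.
ΔN = Δφ × 111317 = -578.8 m; ΔE = Δλ × 111317 × cos(44.1980°) = -0.0070 × 111317 × 0.716935 = -558.6 m.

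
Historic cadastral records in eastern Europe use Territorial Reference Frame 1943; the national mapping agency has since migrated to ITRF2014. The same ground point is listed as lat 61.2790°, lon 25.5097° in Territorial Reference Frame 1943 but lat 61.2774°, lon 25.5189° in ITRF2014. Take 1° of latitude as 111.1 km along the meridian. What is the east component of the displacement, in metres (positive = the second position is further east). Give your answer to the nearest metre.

ΔE = 491 m

Δφ = 61.2774° − 61.2790° = -0.0016°; Δλ = 25.5189° − 25.5097° = +0.0092°.
ΔN = Δφ × 111100 = -177.8 m; ΔE = Δλ × 111100 × cos(61.2790°) = +0.0092 × 111100 × 0.480545 = 491.2 m.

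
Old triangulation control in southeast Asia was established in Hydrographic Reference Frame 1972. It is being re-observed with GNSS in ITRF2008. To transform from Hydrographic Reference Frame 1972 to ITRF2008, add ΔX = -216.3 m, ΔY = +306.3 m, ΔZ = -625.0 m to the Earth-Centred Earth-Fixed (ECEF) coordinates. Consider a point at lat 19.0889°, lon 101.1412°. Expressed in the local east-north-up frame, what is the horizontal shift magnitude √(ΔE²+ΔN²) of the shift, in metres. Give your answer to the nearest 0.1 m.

719.1 m

The local east axis at (φ, λ) is (−sin λ, cos λ, 0), so ΔE = −sin(101.1412°)·(-216.3) + cos(101.1412°)·306.3 = 153.04 m.
The local north axis is (−sin φ cos λ, −sin φ sin λ, cos φ), giving ΔN = -13.668 − 98.283 − 590.633 = -702.58 m.
Horizontal magnitude = √(ΔE² + ΔN²) = √(153.04² + (-702.58)²) = 719.06 m.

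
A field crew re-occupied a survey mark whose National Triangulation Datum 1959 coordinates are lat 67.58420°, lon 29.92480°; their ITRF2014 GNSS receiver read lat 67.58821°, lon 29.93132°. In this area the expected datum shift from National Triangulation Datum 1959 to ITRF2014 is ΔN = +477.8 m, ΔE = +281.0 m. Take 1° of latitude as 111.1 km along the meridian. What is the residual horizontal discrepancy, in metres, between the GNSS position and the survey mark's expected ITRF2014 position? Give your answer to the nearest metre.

Observed coordinate differences: Δφ = +0.00401°, Δλ = +0.00652°.
Converting to metres (1° lat = 111100 m, cos φ = 0.381325): observed ΔN = 445.5 m, observed ΔE = 276.2 m.
Subtracting the expected shift leaves a residual of 445.5 − (477.8) = -32.3 m north and 276.2 − (281.0) = -4.8 m east.
Residual distance = √((-32.3)² + (-4.8)²) = 32.6 m.

33 m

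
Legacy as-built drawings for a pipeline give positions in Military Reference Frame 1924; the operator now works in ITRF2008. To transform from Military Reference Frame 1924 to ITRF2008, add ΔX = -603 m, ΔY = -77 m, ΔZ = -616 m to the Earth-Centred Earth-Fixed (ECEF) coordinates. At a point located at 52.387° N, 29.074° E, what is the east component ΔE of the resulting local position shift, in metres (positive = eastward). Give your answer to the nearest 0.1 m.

At φ = 52.387°, λ = 29.074°: sin φ = 0.792151, cos φ = 0.610325, sin λ = 0.485939, cos λ = 0.873993.
ΔE = −sin λ·ΔX + cos λ·ΔY = −(0.485939)·(-603) + (0.873993)·(-77) = 225.72 m.

ΔE = 225.7 m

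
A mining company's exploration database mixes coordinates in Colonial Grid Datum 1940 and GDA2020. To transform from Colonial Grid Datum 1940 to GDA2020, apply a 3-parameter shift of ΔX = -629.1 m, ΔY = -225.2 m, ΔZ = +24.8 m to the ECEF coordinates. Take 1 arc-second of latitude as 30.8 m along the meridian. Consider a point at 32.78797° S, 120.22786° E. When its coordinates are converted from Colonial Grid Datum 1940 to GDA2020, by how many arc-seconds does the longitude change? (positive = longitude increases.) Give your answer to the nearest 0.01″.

Δλ = 25.37″

sin φ = -0.541532, cos φ = 0.840680, sin λ = 0.864030, cos λ = -0.503440.
East component: ΔE = −sin λ·ΔX + cos λ·ΔY = −(0.864030)(-629.1) + (-0.503440)(-225.2) = 656.94 m.
1° of latitude spans 3600 × 30.80 = 110880 m; at latitude φ, 1° of longitude spans that × cos φ = 93214.6 m, so Δλ = 656.94 / 93214.6 × 3600 = 25.371″.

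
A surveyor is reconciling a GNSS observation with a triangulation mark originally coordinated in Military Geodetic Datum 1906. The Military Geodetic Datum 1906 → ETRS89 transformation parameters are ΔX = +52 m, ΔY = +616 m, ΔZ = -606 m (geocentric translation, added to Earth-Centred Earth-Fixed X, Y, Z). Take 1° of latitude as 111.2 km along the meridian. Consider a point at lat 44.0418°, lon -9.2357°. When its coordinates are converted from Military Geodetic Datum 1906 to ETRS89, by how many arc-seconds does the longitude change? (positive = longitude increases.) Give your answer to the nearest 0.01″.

sin φ = 0.695183, cos φ = 0.718833, sin λ = -0.160496, cos λ = 0.987036.
East component: ΔE = −sin λ·ΔX + cos λ·ΔY = −(-0.160496)(52) + (0.987036)(616) = 616.36 m.
1° of latitude spans 111200 m; at latitude φ, 1° of longitude spans that × cos φ = 79934.2 m, so Δλ = 616.36 / 79934.2 × 3600 = 27.759″.

Δλ = 27.76″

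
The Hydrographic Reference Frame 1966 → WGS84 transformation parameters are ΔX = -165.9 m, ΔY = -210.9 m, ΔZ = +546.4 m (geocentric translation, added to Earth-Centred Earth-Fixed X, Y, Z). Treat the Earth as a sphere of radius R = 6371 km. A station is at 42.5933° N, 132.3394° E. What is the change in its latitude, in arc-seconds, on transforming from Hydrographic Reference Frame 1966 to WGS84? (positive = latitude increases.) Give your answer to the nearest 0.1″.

sin φ = 0.676790, cos φ = 0.736176, sin λ = 0.739168, cos λ = -0.673521.
North component: ΔN = −sin φ cos λ·ΔX − sin φ sin λ·ΔY + cos φ·ΔZ = −(0.676790)(-0.673521)(-165.9) − (0.676790)(0.739168)(-210.9) + (0.736176)(546.4) = 432.13 m.
1° of latitude spans πR/180 = 111195 m, so Δφ = 432.13 / 111195 × 3600 = 13.990″.

Δφ = 14.0″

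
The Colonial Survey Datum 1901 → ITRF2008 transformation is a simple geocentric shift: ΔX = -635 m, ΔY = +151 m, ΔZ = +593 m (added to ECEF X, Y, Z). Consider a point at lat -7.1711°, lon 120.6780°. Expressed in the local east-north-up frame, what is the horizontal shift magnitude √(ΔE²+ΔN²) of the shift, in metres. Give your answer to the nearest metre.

798 m

The local east axis at (φ, λ) is (−sin λ, cos λ, 0), so ΔE = −sin(120.6780°)·(-635) + cos(120.6780°)·151 = 469.09 m.
The local north axis is (−sin φ cos λ, −sin φ sin λ, cos φ), giving ΔN = 40.444 + 16.212 + 588.361 = 645.02 m.
Horizontal magnitude = √(ΔE² + ΔN²) = √(469.09² + 645.02²) = 797.55 m.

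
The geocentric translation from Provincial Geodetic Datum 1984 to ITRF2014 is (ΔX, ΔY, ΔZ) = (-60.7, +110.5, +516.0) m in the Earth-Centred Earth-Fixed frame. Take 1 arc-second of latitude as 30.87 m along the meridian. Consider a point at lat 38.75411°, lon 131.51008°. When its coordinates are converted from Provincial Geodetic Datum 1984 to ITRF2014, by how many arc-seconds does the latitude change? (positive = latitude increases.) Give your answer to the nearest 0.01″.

sin φ = 0.625979, cos φ = 0.779840, sin λ = 0.748839, cos λ = -0.662752.
North component: ΔN = −sin φ cos λ·ΔX − sin φ sin λ·ΔY + cos φ·ΔZ = −(0.625979)(-0.662752)(-60.7) − (0.625979)(0.748839)(110.5) + (0.779840)(516.0) = 325.42 m.
1° of latitude spans 3600 × 30.87 = 111132 m, so Δφ = 325.42 / 111132 × 3600 = 10.542″.

Δφ = 10.54″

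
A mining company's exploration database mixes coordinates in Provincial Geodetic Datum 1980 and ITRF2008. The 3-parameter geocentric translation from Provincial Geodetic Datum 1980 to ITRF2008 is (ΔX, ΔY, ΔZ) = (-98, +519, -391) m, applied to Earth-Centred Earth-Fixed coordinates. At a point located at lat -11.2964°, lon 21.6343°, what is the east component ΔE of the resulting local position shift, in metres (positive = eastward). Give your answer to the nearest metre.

The local east axis at (φ, λ) is (−sin λ, cos λ, 0), so ΔE = −sin(21.6343°)·(-98) + cos(21.6343°)·519 = 518.57 m.

ΔE = 519 m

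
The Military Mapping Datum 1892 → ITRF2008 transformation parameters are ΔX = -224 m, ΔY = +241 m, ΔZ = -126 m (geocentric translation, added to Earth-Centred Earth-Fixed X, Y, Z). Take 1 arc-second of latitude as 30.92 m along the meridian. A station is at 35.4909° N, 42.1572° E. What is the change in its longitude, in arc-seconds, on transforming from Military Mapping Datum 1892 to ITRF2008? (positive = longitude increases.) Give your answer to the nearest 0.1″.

sin φ = 0.580574, cos φ = 0.814208, sin λ = 0.671167, cos λ = 0.741306.
East component: ΔE = −sin λ·ΔX + cos λ·ΔY = −(0.671167)(-224) + (0.741306)(241) = 329.00 m.
1° of latitude spans 3600 × 30.92 = 111312 m; at latitude φ, 1° of longitude spans that × cos φ = 90631.1 m, so Δλ = 329.00 / 90631.1 × 3600 = 13.068″.

Δλ = 13.1″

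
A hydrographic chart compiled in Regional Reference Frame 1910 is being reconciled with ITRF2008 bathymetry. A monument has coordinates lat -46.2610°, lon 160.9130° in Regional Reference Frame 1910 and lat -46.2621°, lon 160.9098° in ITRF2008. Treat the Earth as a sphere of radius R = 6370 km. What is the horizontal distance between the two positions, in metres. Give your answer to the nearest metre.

275 m

Δφ = -46.2621° − -46.2610° = -0.0011°; Δλ = 160.9098° − 160.9130° = -0.0032°.
1° along a meridian = πR/180 = 111177 m.
ΔN = Δφ × 111177 = -122.3 m; ΔE = Δλ × 111177 × cos(-46.2610°) = -0.0032 × 111177 × 0.691374 = -246.0 m.
Distance = √(ΔE² + ΔN²) = √((-246.0)² + (-122.3)²) = 274.7 m.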